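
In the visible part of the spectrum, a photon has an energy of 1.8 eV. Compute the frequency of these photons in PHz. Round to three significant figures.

0.435 PHz

In SI units: E = 1.8 eV = 2.8839 × 10^-19 J.
The photon relation is f = E/h, giving f = 4.352 × 10^14 Hz.
Converting to PHz: f = 0.4352 PHz ≈ 0.435 PHz.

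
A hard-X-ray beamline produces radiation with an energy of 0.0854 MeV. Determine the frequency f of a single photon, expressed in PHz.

2.06e4 PHz

Take h = 6.62607015e-34 J·s, 1 eV = 1.602176634e-19 J.
In SI units: E = 0.0854 MeV = 1.3683e-14 J.
Since f = E/h for a photon, f = 2.065e19 Hz.
Converting to PHz: f = 20650 PHz ≈ 2.06e4 PHz.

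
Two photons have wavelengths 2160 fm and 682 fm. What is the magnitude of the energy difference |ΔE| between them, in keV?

1240 keV

Using E = hc/λ: E₁ = 9.197e-14 J, E₂ = 2.913e-13 J.
|ΔE| = |9.197e-14 − 2.913e-13| = 1.99e-13 J = 1240 keV.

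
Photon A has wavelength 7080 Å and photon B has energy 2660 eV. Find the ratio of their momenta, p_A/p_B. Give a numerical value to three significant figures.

p_A = 9.359 × 10^-28 kg·m/s (from wavelength = 7080 Å, via p = h/λ).
p_B = 1.422 × 10^-24 kg·m/s (from energy = 2660 eV, via p = E/c).
Ratio = 9.359 × 10^-28 / 1.422 × 10^-24 = 6.58 × 10^-4.

6.58 × 10^-4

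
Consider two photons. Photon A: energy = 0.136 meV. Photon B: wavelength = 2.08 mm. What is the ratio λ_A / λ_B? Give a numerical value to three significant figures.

λ_A = 0.009116 m (from energy = 0.136 meV, via λ = hc/E).
λ_B = 0.002080 m (from wavelength = 2.08 mm, via λ given directly).
Ratio = 0.009116 / 0.002080 = 4.38.

4.38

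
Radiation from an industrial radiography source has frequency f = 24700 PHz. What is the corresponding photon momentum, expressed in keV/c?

102 keV/c

Take h = 6.62607015·10^-34 J·s, c = 2.99792458·10^8 m/s, 1 eV = 1.602176634·10^-19 J.
In SI units: f = 24700 PHz = 2.47·10^19 Hz.
Apply p = hf/c: p = 5.459·10^-23 kg·m/s.
Converting to keV/c: p = 102.2 keV/c ≈ 102 keV/c.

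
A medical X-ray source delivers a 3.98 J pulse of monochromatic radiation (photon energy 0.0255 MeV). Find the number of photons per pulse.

Per-photon energy: E = 4.086e-15 J (from energy = 0.0255 MeV).
N = E_total / E_photon = 3.98 J / 4.086e-15 J = 9.74e14.

9.74e14 photons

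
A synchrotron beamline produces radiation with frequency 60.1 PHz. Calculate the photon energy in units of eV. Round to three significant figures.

249 eV

Take h = 6.62607015e-34 J·s, 1 eV = 1.602176634e-19 J.
Convert to SI: f = 60.1 PHz = 6.01e16 Hz.
Apply E = hf: E = 3.982e-17 J.
Converting to eV: E = 248.6 eV ≈ 249 eV.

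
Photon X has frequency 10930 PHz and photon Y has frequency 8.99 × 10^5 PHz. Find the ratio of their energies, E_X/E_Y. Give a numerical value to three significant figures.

0.0122

E_X = 7.242 × 10^-15 J (from frequency = 10930 PHz, via E = hf).
E_Y = 5.957 × 10^-13 J (from frequency = 8.99 × 10^5 PHz, via E = hf).
Ratio = 7.242 × 10^-15 / 5.957 × 10^-13 = 0.0122.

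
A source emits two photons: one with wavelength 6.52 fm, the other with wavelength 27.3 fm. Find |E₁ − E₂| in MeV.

145 MeV

Using E = hc/λ: E₁ = 3.047e-11 J, E₂ = 7.276e-12 J.
|ΔE| = |3.047e-11 − 7.276e-12| = 2.32e-11 J = 145 MeV.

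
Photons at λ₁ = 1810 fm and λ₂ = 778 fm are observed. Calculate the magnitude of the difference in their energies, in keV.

Using E = hc/λ: E₁ = 1.097·10^-13 J, E₂ = 2.553·10^-13 J.
|ΔE| = |1.097·10^-13 − 2.553·10^-13| = 1.46·10^-13 J = 909 keV.

909 keV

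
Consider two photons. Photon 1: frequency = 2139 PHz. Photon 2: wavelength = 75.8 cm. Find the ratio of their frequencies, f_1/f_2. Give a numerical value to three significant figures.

5.41 × 10^9

f_1 = 2.139 × 10^18 Hz (from frequency = 2139 PHz, via f given directly).
f_2 = 3.955 × 10^8 Hz (from wavelength = 75.8 cm, via f = c/λ).
Ratio = 2.139 × 10^18 / 3.955 × 10^8 = 5.41 × 10^9.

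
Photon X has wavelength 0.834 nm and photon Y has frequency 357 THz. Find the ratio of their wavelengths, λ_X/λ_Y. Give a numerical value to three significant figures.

9.93e-4

λ_X = 8.340e-10 m (from wavelength = 0.834 nm, via λ given directly).
λ_Y = 8.398e-7 m (from frequency = 357 THz, via λ = c/f).
Ratio = 8.340e-10 / 8.398e-7 = 9.93e-4.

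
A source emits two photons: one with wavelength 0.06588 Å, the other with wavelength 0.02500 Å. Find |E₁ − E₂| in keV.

Using E = hc/λ: E₁ = 3.0152 × 10^-14 J, E₂ = 7.9458 × 10^-14 J.
|ΔE| = |3.0152 × 10^-14 − 7.9458 × 10^-14| = 4.93 × 10^-14 J = 308 keV.

308 keV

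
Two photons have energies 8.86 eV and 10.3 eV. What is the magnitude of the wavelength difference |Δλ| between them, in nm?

Using λ = hc/E: λ₁ = 1.399 × 10^-7 m, λ₂ = 1.204 × 10^-7 m.
|Δλ| = |1.399 × 10^-7 − 1.204 × 10^-7| = 1.96 × 10^-8 m = 19.6 nm.

19.6 nm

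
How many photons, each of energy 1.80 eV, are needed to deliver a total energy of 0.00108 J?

3.74e15 photons

Per-photon energy: E = 2.884e-19 J (from energy = 1.80 eV).
N = E_total / E_photon = 0.00108 J / 2.884e-19 J = 3.74e15.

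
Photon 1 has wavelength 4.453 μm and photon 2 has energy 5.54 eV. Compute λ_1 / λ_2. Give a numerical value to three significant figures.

λ_1 = 4.453 × 10^-6 m (from wavelength = 4.453 μm, via λ given directly).
λ_2 = 2.238 × 10^-7 m (from energy = 5.54 eV, via λ = hc/E).
Ratio = 4.453 × 10^-6 / 2.238 × 10^-7 = 19.9.

19.9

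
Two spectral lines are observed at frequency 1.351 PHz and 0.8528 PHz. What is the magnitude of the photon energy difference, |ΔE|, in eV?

2.06 eV

Using E = hf: E₁ = 8.9518e-19 J, E₂ = 5.6507e-19 J.
|ΔE| = |8.9518e-19 − 5.6507e-19| = 3.30e-19 J = 2.06 eV.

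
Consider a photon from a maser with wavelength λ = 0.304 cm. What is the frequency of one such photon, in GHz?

98.6 GHz

(c = 2.99792458 × 10^8 m/s.)
Convert to SI: λ = 0.304 cm = 0.00304 m.
Apply f = c/λ: f = 9.862 × 10^10 Hz.
Converting to GHz: f = 98.62 GHz ≈ 98.6 GHz.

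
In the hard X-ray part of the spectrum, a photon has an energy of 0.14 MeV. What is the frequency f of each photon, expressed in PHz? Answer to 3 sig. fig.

Take h = 6.62607015e-34 J·s, 1 eV = 1.602176634e-19 J.
Convert to SI: E = 0.14 MeV = 2.2430e-14 J.
Since f = E/h for a photon, f = 3.385e19 Hz.
Converting to PHz: f = 33850 PHz ≈ 3.39e4 PHz.

3.39e4 PHz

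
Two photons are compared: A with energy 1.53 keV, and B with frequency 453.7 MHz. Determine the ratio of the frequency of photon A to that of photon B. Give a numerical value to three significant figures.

8.15 × 10^8

f_A = 3.700 × 10^17 Hz (from energy = 1.53 keV, via f = E/h).
f_B = 4.537 × 10^8 Hz (from frequency = 453.7 MHz, via f given directly).
Ratio = 3.700 × 10^17 / 4.537 × 10^8 = 8.15 × 10^8.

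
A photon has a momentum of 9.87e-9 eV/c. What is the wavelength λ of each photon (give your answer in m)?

In SI units: p = 9.87e-9 eV/c = 5.2748e-36 kg·m/s.
Since λ = h/p for a photon, λ = 125.6 m.
So λ ≈ 126 m.

126 m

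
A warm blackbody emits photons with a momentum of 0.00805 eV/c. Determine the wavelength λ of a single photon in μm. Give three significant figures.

(h = 6.62607015 × 10^-34 J·s, c = 2.99792458 × 10^8 m/s, 1 eV = 1.602176634 × 10^-19 J.)
Convert to SI: p = 0.00805 eV/c = 4.3022 × 10^-30 kg·m/s.
Since λ = h/p for a photon, λ = 1.540 × 10^-4 m.
Converting to μm: λ = 154.0 μm ≈ 154 μm.

154 μm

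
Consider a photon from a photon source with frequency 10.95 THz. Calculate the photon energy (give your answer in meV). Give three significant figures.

45.3 meV

Take h = 6.62607015·10^-34 J·s, 1 eV = 1.602176634·10^-19 J.
Convert to SI: f = 10.95 THz = 1.095·10^13 Hz.
Apply E = hf: E = 7.256·10^-21 J.
Converting to meV: E = 45.29 meV ≈ 45.3 meV.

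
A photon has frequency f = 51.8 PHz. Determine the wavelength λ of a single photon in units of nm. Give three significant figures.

Convert to SI: f = 51.8 PHz = 5.18e16 Hz.
Apply λ = c/f: λ = 5.787e-9 m.
Converting to nm: λ = 5.787 nm ≈ 5.79 nm.

5.79 nm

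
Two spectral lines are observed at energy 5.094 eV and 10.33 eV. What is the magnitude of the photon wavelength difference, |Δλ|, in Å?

1230 Å

Using λ = hc/E: λ₁ = 2.4339 × 10^-7 m, λ₂ = 1.2002 × 10^-7 m.
|Δλ| = |2.4339 × 10^-7 − 1.2002 × 10^-7| = 1.23 × 10^-7 m = 1230 Å.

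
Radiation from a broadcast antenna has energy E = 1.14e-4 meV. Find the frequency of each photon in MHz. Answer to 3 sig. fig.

27.6 MHz

First convert: E = 1.14e-4 meV = 1.8265e-26 J.
The photon relation is f = E/h, giving f = 2.757e7 Hz.
Converting to MHz: f = 27.57 MHz ≈ 27.6 MHz.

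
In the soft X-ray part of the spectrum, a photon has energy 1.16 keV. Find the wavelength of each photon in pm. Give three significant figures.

In SI units: E = 1.16 keV = 1.8585e-16 J.
Since λ = hc/E for a photon, λ = 1.069e-9 m.
Converting to pm: λ = 1069 pm ≈ 1070 pm.

1070 pm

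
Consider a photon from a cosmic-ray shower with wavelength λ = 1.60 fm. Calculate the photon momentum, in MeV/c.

775 MeV/c

First convert: λ = 1.60 fm = 1.60·10^-15 m.
For a photon p = h/λ, so p = 4.141·10^-19 kg·m/s.
Converting to MeV/c: p = 774.9 MeV/c ≈ 775 MeV/c.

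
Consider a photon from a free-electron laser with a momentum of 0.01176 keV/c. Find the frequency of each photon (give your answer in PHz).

Take h = 6.62607015 × 10^-34 J·s, c = 2.99792458 × 10^8 m/s, 1 eV = 1.602176634 × 10^-19 J.
First convert: p = 0.01176 keV/c = 6.2849 × 10^-27 kg·m/s.
Since f = pc/h for a photon, f = 2.844 × 10^15 Hz.
Converting to PHz: f = 2.844 PHz ≈ 2.84 PHz.

2.84 PHz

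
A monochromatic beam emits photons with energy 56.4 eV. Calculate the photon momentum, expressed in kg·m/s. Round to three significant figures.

3.01e-26 kg·m/s

Use c = 2.99792458e8 m/s, 1 eV = 1.602176634e-19 J.
Convert to SI: E = 56.4 eV = 9.0363e-18 J.
Apply p = E/c: p = 3.014e-26 kg·m/s.
So p ≈ 3.01e-26 kg·m/s.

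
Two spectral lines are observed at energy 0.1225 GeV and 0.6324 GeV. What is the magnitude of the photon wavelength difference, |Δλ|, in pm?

Using λ = hc/E: λ₁ = 1.0121e-14 m, λ₂ = 1.9605e-15 m.
|Δλ| = |1.0121e-14 − 1.9605e-15| = 8.16e-15 m = 8.16e-3 pm.

8.16e-3 pm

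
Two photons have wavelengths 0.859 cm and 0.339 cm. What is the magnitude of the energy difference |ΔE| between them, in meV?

0.221 meV

Using E = hc/λ: E₁ = 2.313e-23 J, E₂ = 5.860e-23 J.
|ΔE| = |2.313e-23 − 5.860e-23| = 3.55e-23 J = 0.221 meV.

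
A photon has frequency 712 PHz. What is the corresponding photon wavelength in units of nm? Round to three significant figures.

0.421 nm

Take c = 2.99792458e8 m/s.
Convert to SI: f = 712 PHz = 7.12e17 Hz.
For a photon λ = c/f, so λ = 4.211e-10 m.
Converting to nm: λ = 0.4211 nm ≈ 0.421 nm.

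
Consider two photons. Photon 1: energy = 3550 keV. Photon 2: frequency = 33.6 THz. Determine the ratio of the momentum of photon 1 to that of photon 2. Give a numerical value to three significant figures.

p_1 = 1.897·10^-21 kg·m/s (from energy = 3550 keV, via p = E/c).
p_2 = 7.426·10^-29 kg·m/s (from frequency = 33.6 THz, via p = hf/c).
Ratio = 1.897·10^-21 / 7.426·10^-29 = 2.55·10^7.

2.55·10^7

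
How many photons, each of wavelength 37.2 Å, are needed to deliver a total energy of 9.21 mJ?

Per-photon energy: E = 5.340 × 10^-17 J (from wavelength = 37.2 Å).
N = E_total / E_photon = 0.00921 J / 5.340 × 10^-17 J = 1.72 × 10^14.

1.72 × 10^14 photons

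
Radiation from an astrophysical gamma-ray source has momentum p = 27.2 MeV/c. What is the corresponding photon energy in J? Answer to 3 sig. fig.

In SI units: p = 27.2 MeV/c = 1.4536 × 10^-20 kg·m/s.
The photon relation is E = pc, giving E = 4.358 × 10^-12 J.
So E ≈ 4.36 × 10^-12 J.

4.36 × 10^-12 J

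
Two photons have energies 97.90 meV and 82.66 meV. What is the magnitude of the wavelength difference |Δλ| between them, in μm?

Using λ = hc/E: λ₁ = 1.2664 × 10^-5 m, λ₂ = 1.4999 × 10^-5 m.
|Δλ| = |1.2664 × 10^-5 − 1.4999 × 10^-5| = 2.33 × 10^-6 m = 2.33 μm.

2.33 μm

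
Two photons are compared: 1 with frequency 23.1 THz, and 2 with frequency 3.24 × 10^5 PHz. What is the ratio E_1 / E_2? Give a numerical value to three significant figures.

E_1 = 1.531 × 10^-20 J (from frequency = 23.1 THz, via E = hf).
E_2 = 2.147 × 10^-13 J (from frequency = 3.24 × 10^5 PHz, via E = hf).
Ratio = 1.531 × 10^-20 / 2.147 × 10^-13 = 7.13 × 10^-8.

7.13 × 10^-8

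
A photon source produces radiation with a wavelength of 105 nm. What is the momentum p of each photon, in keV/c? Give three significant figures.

Use h = 6.62607015e-34 J·s, c = 2.99792458e8 m/s, 1 eV = 1.602176634e-19 J.
First convert: λ = 105 nm = 1.05e-7 m.
The photon relation is p = h/λ, giving p = 6.311e-27 kg·m/s.
Converting to keV/c: p = 0.01181 keV/c ≈ 0.0118 keV/c.

0.0118 keV/c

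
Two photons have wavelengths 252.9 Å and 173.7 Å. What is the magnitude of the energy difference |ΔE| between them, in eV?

Using E = hc/λ: E₁ = 7.8547 × 10^-18 J, E₂ = 1.1436 × 10^-17 J.
|ΔE| = |7.8547 × 10^-18 − 1.1436 × 10^-17| = 3.58 × 10^-18 J = 22.4 eV.

22.4 eV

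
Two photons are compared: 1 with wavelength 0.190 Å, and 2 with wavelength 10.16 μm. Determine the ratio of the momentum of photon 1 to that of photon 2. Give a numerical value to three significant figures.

5.35 × 10^5

p_1 = 3.487 × 10^-23 kg·m/s (from wavelength = 0.190 Å, via p = h/λ).
p_2 = 6.522 × 10^-29 kg·m/s (from wavelength = 10.16 μm, via p = h/λ).
Ratio = 3.487 × 10^-23 / 6.522 × 10^-29 = 5.35 × 10^5.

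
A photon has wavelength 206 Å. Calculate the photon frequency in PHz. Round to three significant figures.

Take c = 2.99792458e8 m/s.
Convert to SI: λ = 206 Å = 2.06e-8 m.
For a photon f = c/λ, so f = 1.455e16 Hz.
Converting to PHz: f = 14.55 PHz ≈ 14.6 PHz.

14.6 PHz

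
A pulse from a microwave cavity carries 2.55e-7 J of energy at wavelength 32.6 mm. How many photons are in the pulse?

Per-photon energy: E = 6.093e-24 J (from wavelength = 32.6 mm).
N = E_total / E_photon = 2.55e-7 J / 6.093e-24 J = 4.18e16.

4.18e16 photons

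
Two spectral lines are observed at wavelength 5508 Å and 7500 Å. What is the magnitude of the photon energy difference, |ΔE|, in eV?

0.598 eV

Using E = hc/λ: E₁ = 3.6065·10^-19 J, E₂ = 2.6486·10^-19 J.
|ΔE| = |3.6065·10^-19 − 2.6486·10^-19| = 9.58·10^-20 J = 0.598 eV.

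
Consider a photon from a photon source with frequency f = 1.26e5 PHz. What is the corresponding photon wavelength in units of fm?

First convert: f = 1.26e5 PHz = 1.26e20 Hz.
Since λ = c/f for a photon, λ = 2.379e-12 m.
Converting to fm: λ = 2379 fm ≈ 2380 fm.

2380 fm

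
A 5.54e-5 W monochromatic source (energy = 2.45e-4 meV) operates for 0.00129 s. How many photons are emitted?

1.82e18 photons

Total energy: E_total = P·t = 5.54e-5 × 0.00129 = 7.147e-8 J.
Per-photon energy: E = 3.925e-26 J.
N = E_total / E_photon = 1.82e18.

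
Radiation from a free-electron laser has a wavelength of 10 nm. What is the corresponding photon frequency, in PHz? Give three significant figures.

30.0 PHz

Take c = 2.99792458e8 m/s.
First convert: λ = 10 nm = 1.0e-8 m.
Since f = c/λ for a photon, f = 2.998e16 Hz.
Converting to PHz: f = 29.98 PHz ≈ 30.0 PHz.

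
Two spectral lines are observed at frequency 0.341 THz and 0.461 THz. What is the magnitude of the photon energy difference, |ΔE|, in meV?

Using E = hf: E₁ = 2.259e-22 J, E₂ = 3.055e-22 J.
|ΔE| = |2.259e-22 − 3.055e-22| = 7.95e-23 J = 0.496 meV.

0.496 meV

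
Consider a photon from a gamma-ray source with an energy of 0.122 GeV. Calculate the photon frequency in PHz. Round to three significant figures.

Convert to SI: E = 0.122 GeV = 1.9547e-11 J.
Apply f = E/h: f = 2.950e22 Hz.
Converting to PHz: f = 2.950e7 PHz ≈ 2.95e7 PHz.

2.95e7 PHz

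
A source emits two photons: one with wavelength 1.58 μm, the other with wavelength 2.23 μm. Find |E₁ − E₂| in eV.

Using E = hc/λ: E₁ = 1.257 × 10^-19 J, E₂ = 8.908 × 10^-20 J.
|ΔE| = |1.257 × 10^-19 − 8.908 × 10^-20| = 3.66 × 10^-20 J = 0.229 eV.

0.229 eV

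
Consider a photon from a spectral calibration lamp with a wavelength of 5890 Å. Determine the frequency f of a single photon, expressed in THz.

509 THz

Convert to SI: λ = 5890 Å = 5.89e-7 m.
Since f = c/λ for a photon, f = 5.090e14 Hz.
Converting to THz: f = 509.0 THz ≈ 509 THz.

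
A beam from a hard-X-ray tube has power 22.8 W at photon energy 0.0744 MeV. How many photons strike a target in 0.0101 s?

1.93 × 10^13 photons

Total energy: E_total = P·t = 22.8 × 0.0101 = 0.2303 J.
Per-photon energy: E = 1.192 × 10^-14 J.
N = E_total / E_photon = 1.93 × 10^13.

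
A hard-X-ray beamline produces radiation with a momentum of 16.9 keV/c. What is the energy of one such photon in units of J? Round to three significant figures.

Take c = 2.99792458·10^8 m/s, 1 eV = 1.602176634·10^-19 J.
In SI units: p = 16.9 keV/c = 9.0318·10^-24 kg·m/s.
Since E = pc for a photon, E = 2.708·10^-15 J.
So E ≈ 2.71·10^-15 J.

2.71·10^-15 J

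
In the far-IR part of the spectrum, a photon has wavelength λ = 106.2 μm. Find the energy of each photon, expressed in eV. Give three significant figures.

In SI units: λ = 106.2 μm = 1.062 × 10^-4 m.
For a photon E = hc/λ, so E = 1.870 × 10^-21 J.
Converting to eV: E = 0.01167 eV ≈ 0.0117 eV.

0.0117 eV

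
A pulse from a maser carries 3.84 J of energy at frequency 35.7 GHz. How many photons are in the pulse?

Per-photon energy: E = 2.366 × 10^-23 J (from frequency = 35.7 GHz).
N = E_total / E_photon = 3.84 J / 2.366 × 10^-23 J = 1.62 × 10^23.

1.62 × 10^23 photons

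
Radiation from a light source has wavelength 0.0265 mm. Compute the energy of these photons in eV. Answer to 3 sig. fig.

Take h = 6.62607015·10^-34 J·s, c = 2.99792458·10^8 m/s, 1 eV = 1.602176634·10^-19 J.
Convert to SI: λ = 0.0265 mm = 2.65·10^-5 m.
Since E = hc/λ for a photon, E = 7.496·10^-21 J.
Converting to eV: E = 0.04679 eV ≈ 0.0468 eV.

0.0468 eV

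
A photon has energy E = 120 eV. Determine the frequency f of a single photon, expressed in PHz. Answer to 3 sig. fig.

First convert: E = 120 eV = 1.9226 × 10^-17 J.
For a photon f = E/h, so f = 2.902 × 10^16 Hz.
Converting to PHz: f = 29.02 PHz ≈ 29.0 PHz.

29.0 PHz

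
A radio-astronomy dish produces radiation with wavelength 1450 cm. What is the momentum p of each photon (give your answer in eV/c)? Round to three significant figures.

8.55e-8 eV/c

(h = 6.62607015e-34 J·s, c = 2.99792458e8 m/s, 1 eV = 1.602176634e-19 J.)
In SI units: λ = 1450 cm = 14.5 m.
The photon relation is p = h/λ, giving p = 4.570e-35 kg·m/s.
Converting to eV/c: p = 8.551e-8 eV/c ≈ 8.55e-8 eV/c.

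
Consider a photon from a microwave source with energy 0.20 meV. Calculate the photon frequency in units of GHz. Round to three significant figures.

48.4 GHz

(h = 6.62607015 × 10^-34 J·s, 1 eV = 1.602176634 × 10^-19 J.)
In SI units: E = 0.20 meV = 3.2044 × 10^-23 J.
Since f = E/h for a photon, f = 4.836 × 10^10 Hz.
Converting to GHz: f = 48.36 GHz ≈ 48.4 GHz.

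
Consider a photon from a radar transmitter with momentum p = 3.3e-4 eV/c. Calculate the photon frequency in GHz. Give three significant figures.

79.8 GHz

In SI units: p = 3.3e-4 eV/c = 1.7636e-31 kg·m/s.
Apply f = pc/h: f = 7.979e10 Hz.
Converting to GHz: f = 79.79 GHz ≈ 79.8 GHz.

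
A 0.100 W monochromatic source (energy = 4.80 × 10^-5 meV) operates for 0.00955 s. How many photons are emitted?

1.24 × 10^23 photons

Total energy: E_total = P·t = 0.100 × 0.00955 = 9.550 × 10^-4 J.
Per-photon energy: E = 7.690 × 10^-27 J.
N = E_total / E_photon = 1.24 × 10^23.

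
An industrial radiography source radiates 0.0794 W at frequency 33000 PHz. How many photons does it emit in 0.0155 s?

Total energy: E_total = P·t = 0.0794 × 0.0155 = 0.001231 J.
Per-photon energy: E = 2.187 × 10^-14 J.
N = E_total / E_photon = 5.63 × 10^10.

5.63 × 10^10 photons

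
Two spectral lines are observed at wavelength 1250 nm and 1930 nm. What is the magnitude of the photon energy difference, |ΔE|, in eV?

Using E = hc/λ: E₁ = 1.589 × 10^-19 J, E₂ = 1.029 × 10^-19 J.
|ΔE| = |1.589 × 10^-19 − 1.029 × 10^-19| = 5.60 × 10^-20 J = 0.349 eV.

0.349 eV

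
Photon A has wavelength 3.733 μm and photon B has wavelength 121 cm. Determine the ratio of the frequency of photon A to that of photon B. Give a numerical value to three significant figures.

f_A = 8.031 × 10^13 Hz (from wavelength = 3.733 μm, via f = c/λ).
f_B = 2.478 × 10^8 Hz (from wavelength = 121 cm, via f = c/λ).
Ratio = 8.031 × 10^13 / 2.478 × 10^8 = 3.24 × 10^5.

3.24 × 10^5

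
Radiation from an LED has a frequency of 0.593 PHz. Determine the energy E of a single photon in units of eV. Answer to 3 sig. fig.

2.45 eV

(h = 6.62607015e-34 J·s, 1 eV = 1.602176634e-19 J.)
Convert to SI: f = 0.593 PHz = 5.93e14 Hz.
For a photon E = hf, so E = 3.929e-19 J.
Converting to eV: E = 2.452 eV ≈ 2.45 eV.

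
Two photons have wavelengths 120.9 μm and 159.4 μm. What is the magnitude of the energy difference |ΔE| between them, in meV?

2.48 meV

Using E = hc/λ: E₁ = 1.6430·10^-21 J, E₂ = 1.2462·10^-21 J.
|ΔE| = |1.6430·10^-21 − 1.2462·10^-21| = 3.97·10^-22 J = 2.48 meV.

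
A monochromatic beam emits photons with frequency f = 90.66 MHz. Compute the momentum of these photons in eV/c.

In SI units: f = 90.66 MHz = 9.066e7 Hz.
Since p = hf/c for a photon, p = 2.004e-34 kg·m/s.
Converting to eV/c: p = 3.749e-7 eV/c ≈ 3.75e-7 eV/c.

3.75e-7 eV/c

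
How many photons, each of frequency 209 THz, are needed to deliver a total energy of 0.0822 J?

5.94e17 photons

Per-photon energy: E = 1.385e-19 J (from frequency = 209 THz).
N = E_total / E_photon = 0.0822 J / 1.385e-19 J = 5.94e17.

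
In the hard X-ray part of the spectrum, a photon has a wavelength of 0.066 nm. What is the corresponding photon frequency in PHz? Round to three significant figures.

First convert: λ = 0.066 nm = 6.6e-11 m.
The photon relation is f = c/λ, giving f = 4.542e18 Hz.
Converting to PHz: f = 4542 PHz ≈ 4540 PHz.

4540 PHz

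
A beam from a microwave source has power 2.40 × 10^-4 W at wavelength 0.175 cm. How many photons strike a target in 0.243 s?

5.14 × 10^17 photons

Total energy: E_total = P·t = 2.40 × 10^-4 × 0.243 = 5.832 × 10^-5 J.
Per-photon energy: E = 1.135 × 10^-22 J.
N = E_total / E_photon = 5.14 × 10^17.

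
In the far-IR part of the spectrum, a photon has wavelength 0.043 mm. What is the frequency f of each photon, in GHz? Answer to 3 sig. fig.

6970 GHz

Take c = 2.99792458e8 m/s.
Convert to SI: λ = 0.043 mm = 4.3e-5 m.
For a photon f = c/λ, so f = 6.972e12 Hz.
Converting to GHz: f = 6972 GHz ≈ 6970 GHz.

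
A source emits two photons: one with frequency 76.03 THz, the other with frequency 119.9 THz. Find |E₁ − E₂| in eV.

Using E = hf: E₁ = 5.0378·10^-20 J, E₂ = 7.9447·10^-20 J.
|ΔE| = |5.0378·10^-20 − 7.9447·10^-20| = 2.91·10^-20 J = 0.181 eV.

0.181 eV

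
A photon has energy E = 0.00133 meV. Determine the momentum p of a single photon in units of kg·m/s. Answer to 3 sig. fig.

7.11 × 10^-34 kg·m/s

Take c = 2.99792458 × 10^8 m/s, 1 eV = 1.602176634 × 10^-19 J.
In SI units: E = 0.00133 meV = 2.1309 × 10^-25 J.
The photon relation is p = E/c, giving p = 7.108 × 10^-34 kg·m/s.
So p ≈ 7.11 × 10^-34 kg·m/s.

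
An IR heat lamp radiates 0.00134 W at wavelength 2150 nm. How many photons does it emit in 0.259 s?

Total energy: E_total = P·t = 0.00134 × 0.259 = 3.471 × 10^-4 J.
Per-photon energy: E = 9.239 × 10^-20 J.
N = E_total / E_photon = 3.76 × 10^15.

3.76 × 10^15 photons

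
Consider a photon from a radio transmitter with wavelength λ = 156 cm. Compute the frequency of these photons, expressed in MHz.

(c = 2.99792458·10^8 m/s.)
First convert: λ = 156 cm = 1.56 m.
For a photon f = c/λ, so f = 1.922·10^8 Hz.
Converting to MHz: f = 192.2 MHz ≈ 192 MHz.

192 MHz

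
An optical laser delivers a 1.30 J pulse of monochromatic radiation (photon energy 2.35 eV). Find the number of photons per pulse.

Per-photon energy: E = 3.765 × 10^-19 J (from energy = 2.35 eV).
N = E_total / E_photon = 1.30 J / 3.765 × 10^-19 J = 3.45 × 10^18.

3.45 × 10^18 photons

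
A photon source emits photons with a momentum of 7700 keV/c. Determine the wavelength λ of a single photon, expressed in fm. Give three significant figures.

161 fm

(h = 6.62607015e-34 J·s, c = 2.99792458e8 m/s, 1 eV = 1.602176634e-19 J.)
In SI units: p = 7700 keV/c = 4.1151e-21 kg·m/s.
Apply λ = h/p: λ = 1.610e-13 m.
Converting to fm: λ = 161.0 fm ≈ 161 fm.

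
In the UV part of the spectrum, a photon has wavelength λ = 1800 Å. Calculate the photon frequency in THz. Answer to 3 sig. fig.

First convert: λ = 1800 Å = 1.8e-7 m.
For a photon f = c/λ, so f = 1.666e15 Hz.
Converting to THz: f = 1666 THz ≈ 1670 THz.

1670 THz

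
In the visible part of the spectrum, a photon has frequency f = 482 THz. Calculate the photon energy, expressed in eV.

Take h = 6.62607015e-34 J·s, 1 eV = 1.602176634e-19 J.
In SI units: f = 482 THz = 4.82e14 Hz.
For a photon E = hf, so E = 3.194e-19 J.
Converting to eV: E = 1.993 eV ≈ 1.99 eV.

1.99 eV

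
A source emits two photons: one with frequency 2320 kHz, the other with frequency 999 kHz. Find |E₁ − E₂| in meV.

Using E = hf: E₁ = 1.537e-27 J, E₂ = 6.619e-28 J.
|ΔE| = |1.537e-27 − 6.619e-28| = 8.75e-28 J = 5.46e-6 meV.

5.46e-6 meV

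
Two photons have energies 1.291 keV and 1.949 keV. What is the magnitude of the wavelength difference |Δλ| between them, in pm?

Using λ = hc/E: λ₁ = 9.6037·10^-10 m, λ₂ = 6.3614·10^-10 m.
|Δλ| = |9.6037·10^-10 − 6.3614·10^-10| = 3.24·10^-10 m = 324 pm.

324 pm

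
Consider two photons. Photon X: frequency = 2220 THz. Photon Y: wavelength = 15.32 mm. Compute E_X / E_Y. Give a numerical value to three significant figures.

E_X = 1.471 × 10^-18 J (from frequency = 2220 THz, via E = hf).
E_Y = 1.297 × 10^-23 J (from wavelength = 15.32 mm, via E = hc/λ).
Ratio = 1.471 × 10^-18 / 1.297 × 10^-23 = 1.13 × 10^5.

1.13 × 10^5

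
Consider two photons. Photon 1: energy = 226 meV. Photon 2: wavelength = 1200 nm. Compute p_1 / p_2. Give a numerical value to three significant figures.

0.219

p_1 = 1.208 × 10^-28 kg·m/s (from energy = 226 meV, via p = E/c).
p_2 = 5.522 × 10^-28 kg·m/s (from wavelength = 1200 nm, via p = h/λ).
Ratio = 1.208 × 10^-28 / 5.522 × 10^-28 = 0.219.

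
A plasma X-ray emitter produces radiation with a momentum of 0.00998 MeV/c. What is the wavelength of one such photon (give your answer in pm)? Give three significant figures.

Use h = 6.62607015·10^-34 J·s, c = 2.99792458·10^8 m/s, 1 eV = 1.602176634·10^-19 J.
First convert: p = 0.00998 MeV/c = 5.3336·10^-24 kg·m/s.
The photon relation is λ = h/p, giving λ = 1.242·10^-10 m.
Converting to pm: λ = 124.2 pm ≈ 124 pm.

124 pm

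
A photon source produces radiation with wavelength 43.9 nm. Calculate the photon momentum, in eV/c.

28.2 eV/c

(h = 6.62607015 × 10^-34 J·s, c = 2.99792458 × 10^8 m/s, 1 eV = 1.602176634 × 10^-19 J.)
In SI units: λ = 43.9 nm = 4.39 × 10^-8 m.
For a photon p = h/λ, so p = 1.509 × 10^-26 kg·m/s.
Converting to eV/c: p = 28.24 eV/c ≈ 28.2 eV/c.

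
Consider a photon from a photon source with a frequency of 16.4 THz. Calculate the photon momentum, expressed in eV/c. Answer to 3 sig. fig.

0.0678 eV/c

Use h = 6.62607015e-34 J·s, c = 2.99792458e8 m/s, 1 eV = 1.602176634e-19 J.
Convert to SI: f = 16.4 THz = 1.64e13 Hz.
For a photon p = hf/c, so p = 3.625e-29 kg·m/s.
Converting to eV/c: p = 0.06782 eV/c ≈ 0.0678 eV/c.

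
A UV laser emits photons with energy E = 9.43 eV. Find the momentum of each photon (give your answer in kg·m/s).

5.04e-27 kg·m/s

Take c = 2.99792458e8 m/s, 1 eV = 1.602176634e-19 J.
First convert: E = 9.43 eV = 1.5109e-18 J.
The photon relation is p = E/c, giving p = 5.040e-27 kg·m/s.
So p ≈ 5.04e-27 kg·m/s.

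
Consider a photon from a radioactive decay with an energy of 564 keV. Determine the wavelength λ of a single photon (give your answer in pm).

Convert to SI: E = 564 keV = 9.0363 × 10^-14 J.
Since λ = hc/E for a photon, λ = 2.198 × 10^-12 m.
Converting to pm: λ = 2.198 pm ≈ 2.20 pm.

2.20 pm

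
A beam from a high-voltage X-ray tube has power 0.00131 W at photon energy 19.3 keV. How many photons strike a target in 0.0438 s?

Total energy: E_total = P·t = 0.00131 × 0.0438 = 5.738 × 10^-5 J.
Per-photon energy: E = 3.092 × 10^-15 J.
N = E_total / E_photon = 1.86 × 10^10.

1.86 × 10^10 photons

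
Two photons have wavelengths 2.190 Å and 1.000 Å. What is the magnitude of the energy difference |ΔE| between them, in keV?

6.74 keV

Using E = hc/λ: E₁ = 9.0705e-16 J, E₂ = 1.9864e-15 J.
|ΔE| = |9.0705e-16 − 1.9864e-15| = 1.08e-15 J = 6.74 keV.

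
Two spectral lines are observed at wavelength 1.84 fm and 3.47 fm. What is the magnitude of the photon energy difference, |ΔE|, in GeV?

0.317 GeV

Using E = hc/λ: E₁ = 1.080 × 10^-10 J, E₂ = 5.725 × 10^-11 J.
|ΔE| = |1.080 × 10^-10 − 5.725 × 10^-11| = 5.07 × 10^-11 J = 0.317 GeV.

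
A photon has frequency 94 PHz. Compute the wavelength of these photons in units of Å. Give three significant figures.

31.9 Å

Use c = 2.99792458·10^8 m/s.
Convert to SI: f = 94 PHz = 9.4·10^16 Hz.
Since λ = c/f for a photon, λ = 3.189·10^-9 m.
Converting to Å: λ = 31.89 Å ≈ 31.9 Å.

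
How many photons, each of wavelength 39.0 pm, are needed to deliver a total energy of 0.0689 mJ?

1.35 × 10^10 photons

Per-photon energy: E = 5.093 × 10^-15 J (from wavelength = 39.0 pm).
N = E_total / E_photon = 6.89 × 10^-5 J / 5.093 × 10^-15 J = 1.35 × 10^10.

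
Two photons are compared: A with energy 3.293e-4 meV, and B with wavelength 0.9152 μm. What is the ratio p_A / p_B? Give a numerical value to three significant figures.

p_A = 1.760e-34 kg·m/s (from energy = 3.293e-4 meV, via p = E/c).
p_B = 7.240e-28 kg·m/s (from wavelength = 0.9152 μm, via p = h/λ).
Ratio = 1.760e-34 / 7.240e-28 = 2.43e-7.

2.43e-7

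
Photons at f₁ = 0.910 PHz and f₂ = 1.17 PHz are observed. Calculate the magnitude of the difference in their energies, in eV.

Using E = hf: E₁ = 6.030·10^-19 J, E₂ = 7.753·10^-19 J.
|ΔE| = |6.030·10^-19 − 7.753·10^-19| = 1.72·10^-19 J = 1.08 eV.

1.08 eV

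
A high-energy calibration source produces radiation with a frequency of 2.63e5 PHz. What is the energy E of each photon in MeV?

1.09 MeV

In SI units: f = 2.63e5 PHz = 2.63e20 Hz.
Apply E = hf: E = 1.743e-13 J.
Converting to MeV: E = 1.088 MeV ≈ 1.09 MeV.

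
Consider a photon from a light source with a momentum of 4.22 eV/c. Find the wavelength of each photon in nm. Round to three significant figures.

First convert: p = 4.22 eV/c = 2.2553e-27 kg·m/s.
For a photon λ = h/p, so λ = 2.938e-7 m.
Converting to nm: λ = 293.8 nm ≈ 294 nm.

294 nm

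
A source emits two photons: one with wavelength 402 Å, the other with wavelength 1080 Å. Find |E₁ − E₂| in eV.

19.4 eV

Using E = hc/λ: E₁ = 4.941e-18 J, E₂ = 1.839e-18 J.
|ΔE| = |4.941e-18 − 1.839e-18| = 3.10e-18 J = 19.4 eV.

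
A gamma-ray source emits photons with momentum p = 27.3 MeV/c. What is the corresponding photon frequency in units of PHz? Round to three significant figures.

6.60 × 10^6 PHz

Take h = 6.62607015 × 10^-34 J·s, c = 2.99792458 × 10^8 m/s, 1 eV = 1.602176634 × 10^-19 J.
First convert: p = 27.3 MeV/c = 1.4590 × 10^-20 kg·m/s.
For a photon f = pc/h, so f = 6.601 × 10^21 Hz.
Converting to PHz: f = 6.601 × 10^6 PHz ≈ 6.60 × 10^6 PHz.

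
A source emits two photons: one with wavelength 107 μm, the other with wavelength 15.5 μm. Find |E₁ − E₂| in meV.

Using E = hc/λ: E₁ = 1.856 × 10^-21 J, E₂ = 1.282 × 10^-20 J.
|ΔE| = |1.856 × 10^-21 − 1.282 × 10^-20| = 1.10 × 10^-20 J = 68.4 meV.

68.4 meV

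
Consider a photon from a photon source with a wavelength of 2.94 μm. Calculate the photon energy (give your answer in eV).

Take h = 6.62607015 × 10^-34 J·s, c = 2.99792458 × 10^8 m/s, 1 eV = 1.602176634 × 10^-19 J.
First convert: λ = 2.94 μm = 2.94 × 10^-6 m.
Apply E = hc/λ: E = 6.757 × 10^-20 J.
Converting to eV: E = 0.4217 eV ≈ 0.422 eV.

0.422 eV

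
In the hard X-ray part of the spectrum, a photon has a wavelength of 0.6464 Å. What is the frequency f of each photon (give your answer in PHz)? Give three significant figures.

4640 PHz

First convert: λ = 0.6464 Å = 6.464e-11 m.
Since f = c/λ for a photon, f = 4.638e18 Hz.
Converting to PHz: f = 4638 PHz ≈ 4640 PHz.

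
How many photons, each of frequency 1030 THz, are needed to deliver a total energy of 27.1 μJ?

Per-photon energy: E = 6.825 × 10^-19 J (from frequency = 1030 THz).
N = E_total / E_photon = 2.71 × 10^-5 J / 6.825 × 10^-19 J = 3.97 × 10^13.

3.97 × 10^13 photons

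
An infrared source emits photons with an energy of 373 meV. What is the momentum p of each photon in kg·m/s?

In SI units: E = 373 meV = 5.9761·10^-20 J.
The photon relation is p = E/c, giving p = 1.993·10^-28 kg·m/s.
So p ≈ 1.99·10^-28 kg·m/s.

1.99·10^-28 kg·m/s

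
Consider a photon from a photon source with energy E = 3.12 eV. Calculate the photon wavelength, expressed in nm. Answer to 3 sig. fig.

(h = 6.62607015e-34 J·s, c = 2.99792458e8 m/s, 1 eV = 1.602176634e-19 J.)
In SI units: E = 3.12 eV = 4.9988e-19 J.
The photon relation is λ = hc/E, giving λ = 3.974e-7 m.
Converting to nm: λ = 397.4 nm ≈ 397 nm.

397 nm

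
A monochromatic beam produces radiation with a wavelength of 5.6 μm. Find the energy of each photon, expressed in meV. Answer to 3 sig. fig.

221 meV

Take h = 6.62607015 × 10^-34 J·s, c = 2.99792458 × 10^8 m/s, 1 eV = 1.602176634 × 10^-19 J.
Convert to SI: λ = 5.6 μm = 5.6 × 10^-6 m.
The photon relation is E = hc/λ, giving E = 3.547 × 10^-20 J.
Converting to meV: E = 221.4 meV ≈ 221 meV.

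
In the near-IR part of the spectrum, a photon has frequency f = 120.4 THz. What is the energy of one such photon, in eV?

(h = 6.62607015e-34 J·s, 1 eV = 1.602176634e-19 J.)
In SI units: f = 120.4 THz = 1.204e14 Hz.
Since E = hf for a photon, E = 7.978e-20 J.
Converting to eV: E = 0.4979 eV ≈ 0.498 eV.

0.498 eV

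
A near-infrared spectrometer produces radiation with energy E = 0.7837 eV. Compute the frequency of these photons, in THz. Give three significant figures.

Use h = 6.62607015e-34 J·s, 1 eV = 1.602176634e-19 J.
In SI units: E = 0.7837 eV = 1.2556e-19 J.
For a photon f = E/h, so f = 1.895e14 Hz.
Converting to THz: f = 189.5 THz ≈ 189 THz.

189 THz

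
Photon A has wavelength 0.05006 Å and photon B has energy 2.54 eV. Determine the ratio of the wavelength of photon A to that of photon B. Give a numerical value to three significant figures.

1.03 × 10^-5

λ_A = 5.006 × 10^-12 m (from wavelength = 0.05006 Å, via λ given directly).
λ_B = 4.881 × 10^-7 m (from energy = 2.54 eV, via λ = hc/E).
Ratio = 5.006 × 10^-12 / 4.881 × 10^-7 = 1.03 × 10^-5.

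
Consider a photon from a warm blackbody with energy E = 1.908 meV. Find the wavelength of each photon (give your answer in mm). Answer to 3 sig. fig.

0.650 mm

In SI units: E = 1.908 meV = 3.0570 × 10^-22 J.
For a photon λ = hc/E, so λ = 6.498 × 10^-4 m.
Converting to mm: λ = 0.6498 mm ≈ 0.650 mm.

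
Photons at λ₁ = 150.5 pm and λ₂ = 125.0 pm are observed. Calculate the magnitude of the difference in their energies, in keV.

1.68 keV

Using E = hc/λ: E₁ = 1.3199·10^-15 J, E₂ = 1.5892·10^-15 J.
|ΔE| = |1.3199·10^-15 − 1.5892·10^-15| = 2.69·10^-16 J = 1.68 keV.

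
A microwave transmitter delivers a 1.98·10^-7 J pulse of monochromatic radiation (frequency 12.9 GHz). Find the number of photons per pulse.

Per-photon energy: E = 8.548·10^-24 J (from frequency = 12.9 GHz).
N = E_total / E_photon = 1.98·10^-7 J / 8.548·10^-24 J = 2.32·10^16.

2.32·10^16 photons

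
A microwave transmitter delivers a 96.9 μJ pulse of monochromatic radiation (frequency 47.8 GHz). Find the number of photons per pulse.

3.06 × 10^18 photons

Per-photon energy: E = 3.167 × 10^-23 J (from frequency = 47.8 GHz).
N = E_total / E_photon = 9.69 × 10^-5 J / 3.167 × 10^-23 J = 3.06 × 10^18.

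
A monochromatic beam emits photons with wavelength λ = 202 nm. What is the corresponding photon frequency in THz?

1480 THz

First convert: λ = 202 nm = 2.02 × 10^-7 m.
The photon relation is f = c/λ, giving f = 1.484 × 10^15 Hz.
Converting to THz: f = 1484 THz ≈ 1480 THz.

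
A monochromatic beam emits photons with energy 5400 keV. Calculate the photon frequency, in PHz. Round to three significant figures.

1.31e6 PHz

First convert: E = 5400 keV = 8.6518e-13 J.
The photon relation is f = E/h, giving f = 1.306e21 Hz.
Converting to PHz: f = 1.306e6 PHz ≈ 1.31e6 PHz.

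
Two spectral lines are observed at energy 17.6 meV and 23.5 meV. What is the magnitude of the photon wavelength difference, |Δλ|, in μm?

17.7 μm

Using λ = hc/E: λ₁ = 7.045e-5 m, λ₂ = 5.276e-5 m.
|Δλ| = |7.045e-5 − 5.276e-5| = 1.77e-5 m = 17.7 μm.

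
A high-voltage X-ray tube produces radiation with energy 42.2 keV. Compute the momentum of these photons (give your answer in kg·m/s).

Take c = 2.99792458 × 10^8 m/s, 1 eV = 1.602176634 × 10^-19 J.
First convert: E = 42.2 keV = 6.7612 × 10^-15 J.
Apply p = E/c: p = 2.255 × 10^-23 kg·m/s.
So p ≈ 2.26 × 10^-23 kg·m/s.

2.26 × 10^-23 kg·m/s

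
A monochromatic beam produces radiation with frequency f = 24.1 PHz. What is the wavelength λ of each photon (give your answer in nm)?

Take c = 2.99792458 × 10^8 m/s.
Convert to SI: f = 24.1 PHz = 2.41 × 10^16 Hz.
For a photon λ = c/f, so λ = 1.244 × 10^-8 m.
Converting to nm: λ = 12.44 nm ≈ 12.4 nm.

12.4 nm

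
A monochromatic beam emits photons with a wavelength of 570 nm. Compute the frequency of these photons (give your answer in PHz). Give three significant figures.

0.526 PHz

Convert to SI: λ = 570 nm = 5.7 × 10^-7 m.
The photon relation is f = c/λ, giving f = 5.260 × 10^14 Hz.
Converting to PHz: f = 0.5260 PHz ≈ 0.526 PHz.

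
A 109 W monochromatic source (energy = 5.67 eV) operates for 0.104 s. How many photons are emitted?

Total energy: E_total = P·t = 109 × 0.104 = 11.34 J.
Per-photon energy: E = 9.084e-19 J.
N = E_total / E_photon = 1.25e19.

1.25e19 photons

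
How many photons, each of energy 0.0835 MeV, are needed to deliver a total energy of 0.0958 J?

Per-photon energy: E = 1.338e-14 J (from energy = 0.0835 MeV).
N = E_total / E_photon = 0.0958 J / 1.338e-14 J = 7.16e12.

7.16e12 photons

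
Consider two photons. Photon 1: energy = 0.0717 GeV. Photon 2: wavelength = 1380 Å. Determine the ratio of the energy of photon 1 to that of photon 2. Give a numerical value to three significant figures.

E_1 = 1.149e-11 J (from energy = 0.0717 GeV, via E given directly).
E_2 = 1.439e-18 J (from wavelength = 1380 Å, via E = hc/λ).
Ratio = 1.149e-11 / 1.439e-18 = 7.98e6.

7.98e6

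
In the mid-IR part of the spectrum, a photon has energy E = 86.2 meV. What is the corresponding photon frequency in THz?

20.8 THz

Use h = 6.62607015 × 10^-34 J·s, 1 eV = 1.602176634 × 10^-19 J.
In SI units: E = 86.2 meV = 1.3811 × 10^-20 J.
The photon relation is f = E/h, giving f = 2.084 × 10^13 Hz.
Converting to THz: f = 20.84 THz ≈ 20.8 THz.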